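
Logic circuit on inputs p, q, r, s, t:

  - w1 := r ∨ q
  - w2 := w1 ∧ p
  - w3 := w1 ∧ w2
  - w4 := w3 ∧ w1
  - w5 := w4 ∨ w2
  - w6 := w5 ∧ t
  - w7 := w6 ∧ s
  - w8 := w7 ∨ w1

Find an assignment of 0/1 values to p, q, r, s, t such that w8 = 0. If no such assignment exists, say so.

p=1, q=0, r=0, s=0, t=1

Check with p=1, q=0, r=0, s=0, t=1:
w1 = r ∨ q = 0 ∨ 0 = 0
w2 = w1 ∧ p = 0 ∧ 1 = 0
w3 = w1 ∧ w2 = 0 ∧ 0 = 0
w4 = w3 ∧ w1 = 0 ∧ 0 = 0
w5 = w4 ∨ w2 = 0 ∨ 0 = 0
w6 = w5 ∧ t = 0 ∧ 1 = 0
w7 = w6 ∧ s = 0 ∧ 0 = 0
w8 = w7 ∨ w1 = 0 ∨ 0 = 0
So w8 = 0 as required.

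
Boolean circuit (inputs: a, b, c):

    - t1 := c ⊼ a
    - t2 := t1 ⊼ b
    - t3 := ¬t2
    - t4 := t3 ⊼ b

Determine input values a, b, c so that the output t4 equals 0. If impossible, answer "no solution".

t4 = t3 ⊼ b must be 0, so both t3 = 1 and b = 1.
Check with a=0 b=1 c=0:
t1 = c ⊼ a = 0 ⊼ 0 = 1
t2 = t1 ⊼ b = 1 ⊼ 1 = 0
t3 = ¬t2 = ¬0 = 1
t4 = t3 ⊼ b = 1 ⊼ 1 = 0
So t4 = 0 as required.

a=0 b=1 c=0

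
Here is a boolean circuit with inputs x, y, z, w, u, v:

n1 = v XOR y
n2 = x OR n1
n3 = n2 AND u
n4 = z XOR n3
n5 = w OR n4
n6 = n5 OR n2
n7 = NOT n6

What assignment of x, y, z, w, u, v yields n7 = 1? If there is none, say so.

x=0 y=0 z=0 w=0 u=1 v=0

n7 = NOT n6 must be 1, so n6 = 0.
n6 = n5 OR n2 must be 0, so both n5 = 0 and n2 = 0.
n5 = w OR n4 must be 0, so both w = 0 and n4 = 0.
Check with x=0 y=0 z=0 w=0 u=1 v=0:
n1 = v XOR y = 0 XOR 0 = 0
n2 = x OR n1 = 0 OR 0 = 0
n3 = n2 AND u = 0 AND 1 = 0
n4 = z XOR n3 = 0 XOR 0 = 0
n5 = w OR n4 = 0 OR 0 = 0
n6 = n5 OR n2 = 0 OR 0 = 0
n7 = NOT n6 = NOT 0 = 1
So n7 = 1 as required.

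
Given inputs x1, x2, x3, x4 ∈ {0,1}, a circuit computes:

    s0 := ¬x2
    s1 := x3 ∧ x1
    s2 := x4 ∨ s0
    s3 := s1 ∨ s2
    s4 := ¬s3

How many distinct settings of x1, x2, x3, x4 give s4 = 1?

3

s4 = ¬s3 must be 1, so s3 = 0.
Enumerating the 16 input combinations, 3 give s4 = 1 and 13 give s4 = 0.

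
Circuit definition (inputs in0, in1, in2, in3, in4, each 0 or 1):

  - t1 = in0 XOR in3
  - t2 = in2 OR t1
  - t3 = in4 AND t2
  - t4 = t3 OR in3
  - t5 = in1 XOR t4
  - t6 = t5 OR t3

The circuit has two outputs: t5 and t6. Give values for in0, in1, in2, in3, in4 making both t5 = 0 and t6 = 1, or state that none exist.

Check with in0=0 in1=1 in2=1 in3=0 in4=1:
t1 = in0 XOR in3 = 0 XOR 0 = 0
t2 = in2 OR t1 = 1 OR 0 = 1
t3 = in4 AND t2 = 1 AND 1 = 1
t4 = t3 OR in3 = 1 OR 0 = 1
t5 = in1 XOR t4 = 1 XOR 1 = 0
t6 = t5 OR t3 = 0 OR 1 = 1
So t5 = 0 and t6 = 1.

in0=0 in1=1 in2=1 in3=0 in4=1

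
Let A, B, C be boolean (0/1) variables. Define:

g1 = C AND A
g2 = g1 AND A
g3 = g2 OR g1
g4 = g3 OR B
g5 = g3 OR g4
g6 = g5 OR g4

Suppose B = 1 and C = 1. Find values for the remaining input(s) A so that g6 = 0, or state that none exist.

With B = 1 and C = 1 fixed, none of the 2 settings of A give g6 = 0.
For example, with A=1:
g1 = C AND A = 1 AND 1 = 1
g2 = g1 AND A = 1 AND 1 = 1
g3 = g2 OR g1 = 1 OR 1 = 1
g4 = g3 OR B = 1 OR 1 = 1
g5 = g3 OR g4 = 1 OR 1 = 1
g6 = g5 OR g4 = 1 OR 1 = 1
giving g6 = 1 ≠ 0.

no solution exists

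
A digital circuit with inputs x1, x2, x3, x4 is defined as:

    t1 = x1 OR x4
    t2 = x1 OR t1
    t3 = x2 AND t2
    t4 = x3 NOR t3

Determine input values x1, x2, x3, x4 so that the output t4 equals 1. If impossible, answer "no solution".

x1=1, x2=0, x3=0, x4=1

t4 = x3 NOR t3 must be 1, so both x3 = 0 and t3 = 0.
Check with x1=1, x2=0, x3=0, x4=1:
t1 = x1 OR x4 = 1 OR 1 = 1
t2 = x1 OR t1 = 1 OR 1 = 1
t3 = x2 AND t2 = 0 AND 1 = 0
t4 = x3 NOR t3 = 0 NOR 0 = 1
So t4 = 1 as required.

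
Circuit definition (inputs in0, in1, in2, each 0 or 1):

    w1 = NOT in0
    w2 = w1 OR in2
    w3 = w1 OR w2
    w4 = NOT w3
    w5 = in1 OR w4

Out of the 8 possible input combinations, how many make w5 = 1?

w5 = in1 OR w4 must be 1, so at least one of in1, w4 is 1.
Satisfying assignments:
  in0=0, in1=1, in2=0
  in0=0, in1=1, in2=1
  in0=1, in1=0, in2=0
  in0=1, in1=1, in2=0
  in0=1, in1=1, in2=1

5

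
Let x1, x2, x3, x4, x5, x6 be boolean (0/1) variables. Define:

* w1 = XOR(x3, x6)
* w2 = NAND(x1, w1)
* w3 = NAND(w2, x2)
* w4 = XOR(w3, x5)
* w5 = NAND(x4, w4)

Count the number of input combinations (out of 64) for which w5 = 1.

48

w5 = NAND(x4, w4) must be 1, so at least one of x4, w4 is 0.
Enumerating the 64 input combinations, 48 give w5 = 1 and 16 give w5 = 0.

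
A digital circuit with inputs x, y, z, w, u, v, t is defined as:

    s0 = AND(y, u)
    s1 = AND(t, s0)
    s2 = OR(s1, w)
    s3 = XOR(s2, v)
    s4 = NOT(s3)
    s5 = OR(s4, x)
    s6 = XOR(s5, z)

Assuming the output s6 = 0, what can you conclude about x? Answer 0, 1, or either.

Both values of x occur among assignments with s6 = 0:
  x=0: x=0, y=0, z=0, w=0, u=0, v=1, t=0
  x=1: x=1, y=0, z=1, w=0, u=0, v=0, t=0

either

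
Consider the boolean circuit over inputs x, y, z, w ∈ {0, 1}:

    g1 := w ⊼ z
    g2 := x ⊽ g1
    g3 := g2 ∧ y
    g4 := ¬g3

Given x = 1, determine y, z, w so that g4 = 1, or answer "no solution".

g4 = ¬g3 must be 1, so g3 = 0.
g3 = g2 ∧ y must be 0, so at least one of g2, y is 0.
Check with x = 1 and y=0, z=0, w=0:
g1 = w ⊼ z = 0 ⊼ 0 = 1
g2 = x ⊽ g1 = 1 ⊽ 1 = 0
g3 = g2 ∧ y = 0 ∧ 0 = 0
g4 = ¬g3 = ¬0 = 1
So g4 = 1.

y=0 z=0 w=0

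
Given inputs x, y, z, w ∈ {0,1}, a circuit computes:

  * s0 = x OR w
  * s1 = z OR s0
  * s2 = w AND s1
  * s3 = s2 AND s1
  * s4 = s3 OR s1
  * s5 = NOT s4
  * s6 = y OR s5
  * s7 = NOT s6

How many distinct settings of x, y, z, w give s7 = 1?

s7 = NOT s6 must be 1, so s6 = 0.
s6 = y OR s5 must be 0, so both y = 0 and s5 = 0.
s5 = NOT s4 must be 0, so s4 = 1.
Enumerating the 16 input combinations, 7 give s7 = 1 and 9 give s7 = 0.

7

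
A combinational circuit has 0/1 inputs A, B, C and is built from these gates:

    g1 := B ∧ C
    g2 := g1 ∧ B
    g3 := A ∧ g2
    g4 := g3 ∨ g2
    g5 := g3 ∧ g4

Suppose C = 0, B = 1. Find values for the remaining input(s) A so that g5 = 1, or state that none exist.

With C = 0, B = 1 fixed, none of the 2 settings of A give g5 = 1.
For example, with A=1:
g1 = B ∧ C = 1 ∧ 0 = 0
g2 = g1 ∧ B = 0 ∧ 1 = 0
g3 = A ∧ g2 = 1 ∧ 0 = 0
g4 = g3 ∨ g2 = 0 ∨ 0 = 0
g5 = g3 ∧ g4 = 0 ∧ 0 = 0
giving g5 = 0 ≠ 1.

no solution exists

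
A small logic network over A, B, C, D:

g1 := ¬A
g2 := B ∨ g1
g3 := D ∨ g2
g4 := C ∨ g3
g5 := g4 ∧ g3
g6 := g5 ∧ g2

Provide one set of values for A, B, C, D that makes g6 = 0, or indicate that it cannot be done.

A=1, B=0, C=1, D=0

g6 = g5 ∧ g2 must be 0, so at least one of g5, g2 is 0.
Check with A=1, B=0, C=1, D=0:
g1 = ¬A = ¬1 = 0
g2 = B ∨ g1 = 0 ∨ 0 = 0
g3 = D ∨ g2 = 0 ∨ 0 = 0
g4 = C ∨ g3 = 1 ∨ 0 = 1
g5 = g4 ∧ g3 = 1 ∧ 0 = 0
g6 = g5 ∧ g2 = 0 ∧ 0 = 0
So g6 = 0 as required.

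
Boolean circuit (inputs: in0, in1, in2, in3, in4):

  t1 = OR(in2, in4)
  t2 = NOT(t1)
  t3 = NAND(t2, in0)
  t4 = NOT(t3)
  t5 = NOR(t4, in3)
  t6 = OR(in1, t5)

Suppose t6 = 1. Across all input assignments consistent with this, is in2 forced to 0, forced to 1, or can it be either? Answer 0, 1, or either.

Both values of in2 occur among assignments with t6 = 1:
  in2=0: in0=0, in1=0, in2=0, in3=0, in4=0
  in2=1: in0=0, in1=0, in2=1, in3=0, in4=0

either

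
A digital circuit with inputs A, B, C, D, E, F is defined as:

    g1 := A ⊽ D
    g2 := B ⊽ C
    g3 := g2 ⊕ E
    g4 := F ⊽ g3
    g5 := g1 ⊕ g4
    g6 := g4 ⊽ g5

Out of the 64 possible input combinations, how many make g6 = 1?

g6 = g4 ⊽ g5 must be 1, so both g4 = 0 and g5 = 0.
g4 = F ⊽ g3 must be 0, so at least one of F, g3 is 1.
Enumerating the 64 input combinations, 36 give g6 = 1 and 28 give g6 = 0.

36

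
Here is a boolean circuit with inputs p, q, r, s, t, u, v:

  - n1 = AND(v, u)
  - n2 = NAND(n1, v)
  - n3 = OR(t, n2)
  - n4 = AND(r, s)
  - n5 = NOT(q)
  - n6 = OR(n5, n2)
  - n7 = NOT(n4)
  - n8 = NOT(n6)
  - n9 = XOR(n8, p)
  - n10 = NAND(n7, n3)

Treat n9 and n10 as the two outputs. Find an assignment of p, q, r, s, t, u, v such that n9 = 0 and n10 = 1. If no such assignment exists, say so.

p=0 q=0 r=1 s=1 t=1 u=1 v=0

Check with p=0 q=0 r=1 s=1 t=1 u=1 v=0:
n1 = AND(v, u) = AND(0, 1) = 0
n2 = NAND(n1, v) = NAND(0, 0) = 1
n3 = OR(t, n2) = OR(1, 1) = 1
n4 = AND(r, s) = AND(1, 1) = 1
n5 = NOT(q) = NOT 0 = 1
n6 = OR(n5, n2) = OR(1, 1) = 1
n7 = NOT(n4) = NOT 1 = 0
n8 = NOT(n6) = NOT 1 = 0
n9 = XOR(n8, p) = XOR(0, 0) = 0
n10 = NAND(n7, n3) = NAND(0, 1) = 1
So n9 = 0 and n10 = 1.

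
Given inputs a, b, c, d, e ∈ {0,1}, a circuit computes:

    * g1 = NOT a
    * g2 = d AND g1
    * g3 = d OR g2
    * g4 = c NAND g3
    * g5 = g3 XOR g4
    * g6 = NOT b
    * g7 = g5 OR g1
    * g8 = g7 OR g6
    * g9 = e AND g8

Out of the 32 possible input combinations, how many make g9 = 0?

17

g9 = e AND g8 must be 0, so at least one of e, g8 is 0.
Enumerating the 32 input combinations, 17 give g9 = 0 and 15 give g9 = 1.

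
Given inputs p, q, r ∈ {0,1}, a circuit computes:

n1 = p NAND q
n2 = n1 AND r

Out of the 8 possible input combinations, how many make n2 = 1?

n2 = n1 AND r must be 1, so both n1 = 1 and r = 1.
n1 = p NAND q must be 1, so at least one of p, q is 0.
Satisfying assignments:
  p=0, q=0, r=1
  p=0, q=1, r=1
  p=1, q=0, r=1

3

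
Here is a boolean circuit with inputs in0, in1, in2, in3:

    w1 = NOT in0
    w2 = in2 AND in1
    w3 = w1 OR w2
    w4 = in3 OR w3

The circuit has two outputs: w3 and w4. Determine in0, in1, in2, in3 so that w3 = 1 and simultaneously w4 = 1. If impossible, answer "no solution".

in0=0, in1=1, in2=1, in3=1

Check with in0=0, in1=1, in2=1, in3=1:
w1 = NOT in0 = NOT 0 = 1
w2 = in2 AND in1 = 1 AND 1 = 1
w3 = w1 OR w2 = 1 OR 1 = 1
w4 = in3 OR w3 = 1 OR 1 = 1
So w3 = 1 and w4 = 1.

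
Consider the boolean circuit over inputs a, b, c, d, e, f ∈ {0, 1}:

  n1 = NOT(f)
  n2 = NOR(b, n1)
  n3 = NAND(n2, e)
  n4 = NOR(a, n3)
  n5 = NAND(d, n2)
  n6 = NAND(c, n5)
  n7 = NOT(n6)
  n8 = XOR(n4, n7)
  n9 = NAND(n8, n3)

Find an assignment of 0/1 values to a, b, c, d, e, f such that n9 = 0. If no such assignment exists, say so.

a=0, b=1, c=1, d=0, e=1, f=0

n9 = NAND(n8, n3) must be 0, so both n8 = 1 and n3 = 1.
Check with a=0, b=1, c=1, d=0, e=1, f=0:
n1 = NOT(f) = NOT 0 = 1
n2 = NOR(b, n1) = NOR(1, 1) = 0
n3 = NAND(n2, e) = NAND(0, 1) = 1
n4 = NOR(a, n3) = NOR(0, 1) = 0
n5 = NAND(d, n2) = NAND(0, 0) = 1
n6 = NAND(c, n5) = NAND(1, 1) = 0
n7 = NOT(n6) = NOT 0 = 1
n8 = XOR(n4, n7) = XOR(0, 1) = 1
n9 = NAND(n8, n3) = NAND(1, 1) = 0
So n9 = 0 as required.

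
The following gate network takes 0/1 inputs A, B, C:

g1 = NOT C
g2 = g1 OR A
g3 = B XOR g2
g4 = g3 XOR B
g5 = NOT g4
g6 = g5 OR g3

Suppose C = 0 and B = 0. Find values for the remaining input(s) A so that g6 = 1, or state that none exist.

A=0

Check with C = 0 and B = 0 and A=0:
g1 = NOT C = NOT 0 = 1
g2 = g1 OR A = 1 OR 0 = 1
g3 = B XOR g2 = 0 XOR 1 = 1
g4 = g3 XOR B = 1 XOR 0 = 1
g5 = NOT g4 = NOT 1 = 0
g6 = g5 OR g3 = 0 OR 1 = 1
So g6 = 1.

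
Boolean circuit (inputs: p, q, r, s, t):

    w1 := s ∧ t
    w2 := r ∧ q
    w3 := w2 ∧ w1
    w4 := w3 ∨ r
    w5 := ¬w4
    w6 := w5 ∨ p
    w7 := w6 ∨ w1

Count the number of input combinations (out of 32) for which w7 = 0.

6

w7 = w6 ∨ w1 must be 0, so both w6 = 0 and w1 = 0.
w6 = w5 ∨ p must be 0, so both w5 = 0 and p = 0.
Satisfying assignments:
  p=0, q=0, r=1, s=0, t=0
  p=0, q=0, r=1, s=0, t=1
  p=0, q=0, r=1, s=1, t=0
  p=0, q=1, r=1, s=0, t=0
  p=0, q=1, r=1, s=0, t=1
  p=0, q=1, r=1, s=1, t=0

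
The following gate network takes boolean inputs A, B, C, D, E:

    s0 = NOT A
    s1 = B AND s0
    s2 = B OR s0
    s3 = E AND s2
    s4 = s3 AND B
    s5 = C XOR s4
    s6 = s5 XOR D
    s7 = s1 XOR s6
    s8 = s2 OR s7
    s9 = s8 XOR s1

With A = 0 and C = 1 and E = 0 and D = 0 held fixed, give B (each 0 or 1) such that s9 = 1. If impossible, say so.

s9 = s8 XOR s1 must be 1, so s8 and s1 differ.
Check with A = 0 and C = 1 and E = 0 and D = 0 and B=0:
s0 = NOT A = NOT 0 = 1
s1 = B AND s0 = 0 AND 1 = 0
s2 = B OR s0 = 0 OR 1 = 1
s3 = E AND s2 = 0 AND 1 = 0
s4 = s3 AND B = 0 AND 0 = 0
s5 = C XOR s4 = 1 XOR 0 = 1
s6 = s5 XOR D = 1 XOR 0 = 1
s7 = s1 XOR s6 = 0 XOR 1 = 1
s8 = s2 OR s7 = 1 OR 1 = 1
s9 = s8 XOR s1 = 1 XOR 0 = 1
So s9 = 1.

B=0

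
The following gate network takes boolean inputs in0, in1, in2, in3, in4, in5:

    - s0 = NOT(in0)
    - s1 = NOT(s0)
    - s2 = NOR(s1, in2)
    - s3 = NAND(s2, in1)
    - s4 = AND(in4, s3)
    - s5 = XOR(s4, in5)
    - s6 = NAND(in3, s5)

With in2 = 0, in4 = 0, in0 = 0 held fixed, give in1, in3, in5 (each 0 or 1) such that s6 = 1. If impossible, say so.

s6 = NAND(in3, s5) must be 1, so at least one of in3, s5 is 0.
Check with in2 = 0, in4 = 0, in0 = 0 and in1=1, in3=0, in5=1:
s0 = NOT(in0) = NOT 0 = 1
s1 = NOT(s0) = NOT 1 = 0
s2 = NOR(s1, in2) = NOR(0, 0) = 1
s3 = NAND(s2, in1) = NAND(1, 1) = 0
s4 = AND(in4, s3) = AND(0, 0) = 0
s5 = XOR(s4, in5) = XOR(0, 1) = 1
s6 = NAND(in3, s5) = NAND(0, 1) = 1
So s6 = 1.

in1=1 in3=0 in5=1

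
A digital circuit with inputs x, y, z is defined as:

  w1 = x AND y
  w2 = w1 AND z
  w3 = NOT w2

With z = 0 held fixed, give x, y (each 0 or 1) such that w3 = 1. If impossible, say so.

x=1, y=0

Check with z = 0 and x=1, y=0:
w1 = x AND y = 1 AND 0 = 0
w2 = w1 AND z = 0 AND 0 = 0
w3 = NOT w2 = NOT 0 = 1
So w3 = 1.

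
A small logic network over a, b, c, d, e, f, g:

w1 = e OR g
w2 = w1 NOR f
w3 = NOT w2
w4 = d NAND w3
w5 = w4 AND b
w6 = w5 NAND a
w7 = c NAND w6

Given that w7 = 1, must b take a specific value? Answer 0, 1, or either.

either

Both values of b occur among assignments with w7 = 1:
  b=0: a=0, b=0, c=0, d=0, e=0, f=0, g=0
  b=1: a=0, b=1, c=0, d=0, e=0, f=0, g=0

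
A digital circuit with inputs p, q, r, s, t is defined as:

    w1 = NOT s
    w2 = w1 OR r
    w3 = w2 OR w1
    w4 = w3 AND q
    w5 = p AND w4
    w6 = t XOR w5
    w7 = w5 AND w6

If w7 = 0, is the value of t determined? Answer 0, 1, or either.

either

Both values of t occur among assignments with w7 = 0:
  t=0: p=0, q=0, r=0, s=0, t=0
  t=1: p=0, q=0, r=0, s=0, t=1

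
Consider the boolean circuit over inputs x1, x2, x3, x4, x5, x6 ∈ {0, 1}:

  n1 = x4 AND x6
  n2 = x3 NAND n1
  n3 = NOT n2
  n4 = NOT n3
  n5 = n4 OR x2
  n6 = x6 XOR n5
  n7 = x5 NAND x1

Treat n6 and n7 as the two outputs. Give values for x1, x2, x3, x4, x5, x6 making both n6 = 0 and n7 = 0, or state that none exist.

Check with x1=1 x2=1 x3=0 x4=0 x5=1 x6=1:
n1 = x4 AND x6 = 0 AND 1 = 0
n2 = x3 NAND n1 = 0 NAND 0 = 1
n3 = NOT n2 = NOT 1 = 0
n4 = NOT n3 = NOT 0 = 1
n5 = n4 OR x2 = 1 OR 1 = 1
n6 = x6 XOR n5 = 1 XOR 1 = 0
n7 = x5 NAND x1 = 1 NAND 1 = 0
So n6 = 0 and n7 = 0.

x1=1 x2=1 x3=0 x4=0 x5=1 x6=1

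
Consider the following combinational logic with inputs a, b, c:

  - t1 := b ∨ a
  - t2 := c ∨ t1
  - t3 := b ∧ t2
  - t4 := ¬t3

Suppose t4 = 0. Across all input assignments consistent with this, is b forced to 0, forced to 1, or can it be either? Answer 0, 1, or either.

t4 = ¬t3 must be 0, so t3 = 1.
t3 = b ∧ t2 must be 1, so both b = 1 and t2 = 1.
Every assignment with t4 = 0 has b = 1; there are 4 such assignment(s).
  a=0, b=1, c=0
  a=0, b=1, c=1
  a=1, b=1, c=0
  a=1, b=1, c=1

1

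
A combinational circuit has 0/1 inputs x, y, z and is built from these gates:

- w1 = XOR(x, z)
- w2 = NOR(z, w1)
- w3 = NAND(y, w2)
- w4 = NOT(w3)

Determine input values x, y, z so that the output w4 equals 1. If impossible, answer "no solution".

w4 = NOT(w3) must be 1, so w3 = 0.
w3 = NAND(y, w2) must be 0, so both y = 1 and w2 = 1.
w2 = NOR(z, w1) must be 1, so both z = 0 and w1 = 0.
Check with x=0 y=1 z=0:
w1 = XOR(x, z) = XOR(0, 0) = 0
w2 = NOR(z, w1) = NOR(0, 0) = 1
w3 = NAND(y, w2) = NAND(1, 1) = 0
w4 = NOT(w3) = NOT 0 = 1
So w4 = 1 as required.

x=0 y=1 z=0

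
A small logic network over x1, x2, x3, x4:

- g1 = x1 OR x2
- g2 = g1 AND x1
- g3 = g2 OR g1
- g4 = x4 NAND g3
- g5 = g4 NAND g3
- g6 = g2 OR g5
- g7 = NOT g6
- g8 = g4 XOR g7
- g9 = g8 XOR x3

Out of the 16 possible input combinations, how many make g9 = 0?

8

g9 = g8 XOR x3 must be 0, so g8 and x3 are equal.
Enumerating the 16 input combinations, 8 give g9 = 0 and 8 give g9 = 1.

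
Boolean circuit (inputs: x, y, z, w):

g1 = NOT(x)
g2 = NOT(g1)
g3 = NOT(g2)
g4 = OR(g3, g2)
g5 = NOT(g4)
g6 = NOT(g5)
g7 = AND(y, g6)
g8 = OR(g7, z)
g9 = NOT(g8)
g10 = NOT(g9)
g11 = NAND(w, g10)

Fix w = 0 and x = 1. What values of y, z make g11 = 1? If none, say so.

Check with w = 0 and x = 1 and y=0, z=0:
g1 = NOT(x) = NOT 1 = 0
g2 = NOT(g1) = NOT 0 = 1
g3 = NOT(g2) = NOT 1 = 0
g4 = OR(g3, g2) = OR(0, 1) = 1
g5 = NOT(g4) = NOT 1 = 0
g6 = NOT(g5) = NOT 0 = 1
g7 = AND(y, g6) = AND(0, 1) = 0
g8 = OR(g7, z) = OR(0, 0) = 0
g9 = NOT(g8) = NOT 0 = 1
g10 = NOT(g9) = NOT 1 = 0
g11 = NAND(w, g10) = NAND(0, 0) = 1
So g11 = 1.

y=0, z=0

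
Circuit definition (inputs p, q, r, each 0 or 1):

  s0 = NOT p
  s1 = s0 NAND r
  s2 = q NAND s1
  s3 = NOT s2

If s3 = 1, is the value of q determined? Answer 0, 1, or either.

1

s3 = NOT s2 must be 1, so s2 = 0.
Every assignment with s3 = 1 has q = 1; there are 3 such assignment(s).
  p=0, q=1, r=0
  p=1, q=1, r=0
  p=1, q=1, r=1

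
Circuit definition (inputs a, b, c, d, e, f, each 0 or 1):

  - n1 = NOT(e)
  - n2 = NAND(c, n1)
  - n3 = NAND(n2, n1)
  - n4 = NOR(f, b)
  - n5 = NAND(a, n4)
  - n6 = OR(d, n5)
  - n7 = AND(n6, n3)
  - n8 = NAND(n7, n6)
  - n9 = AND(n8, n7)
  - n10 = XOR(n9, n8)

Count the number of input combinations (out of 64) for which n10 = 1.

19

n10 = XOR(n9, n8) must be 1, so n9 and n8 differ.
Enumerating the 64 input combinations, 19 give n10 = 1 and 45 give n10 = 0.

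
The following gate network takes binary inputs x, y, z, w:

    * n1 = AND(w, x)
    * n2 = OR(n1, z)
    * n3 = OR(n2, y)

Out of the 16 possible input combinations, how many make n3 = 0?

3

n3 = OR(n2, y) must be 0, so both n2 = 0 and y = 0.
Enumerating the 16 input combinations, 3 give n3 = 0 and 13 give n3 = 1.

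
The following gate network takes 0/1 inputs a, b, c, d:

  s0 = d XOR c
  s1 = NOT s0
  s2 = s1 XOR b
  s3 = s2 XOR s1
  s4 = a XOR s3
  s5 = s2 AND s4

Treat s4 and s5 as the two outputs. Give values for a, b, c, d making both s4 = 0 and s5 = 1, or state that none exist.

no solution exists

Across all 16 input combinations, none give both s4 = 0 and s5 = 1.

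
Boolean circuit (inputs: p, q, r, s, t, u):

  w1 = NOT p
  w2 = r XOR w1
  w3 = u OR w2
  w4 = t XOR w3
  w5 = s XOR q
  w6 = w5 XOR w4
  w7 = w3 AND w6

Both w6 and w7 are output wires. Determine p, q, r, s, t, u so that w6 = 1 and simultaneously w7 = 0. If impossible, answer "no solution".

Check with p=1, q=1, r=0, s=0, t=0, u=0:
w1 = NOT p = NOT 1 = 0
w2 = r XOR w1 = 0 XOR 0 = 0
w3 = u OR w2 = 0 OR 0 = 0
w4 = t XOR w3 = 0 XOR 0 = 0
w5 = s XOR q = 0 XOR 1 = 1
w6 = w5 XOR w4 = 1 XOR 0 = 1
w7 = w3 AND w6 = 0 AND 1 = 0
So w6 = 1 and w7 = 0.

p=1, q=1, r=0, s=0, t=0, u=0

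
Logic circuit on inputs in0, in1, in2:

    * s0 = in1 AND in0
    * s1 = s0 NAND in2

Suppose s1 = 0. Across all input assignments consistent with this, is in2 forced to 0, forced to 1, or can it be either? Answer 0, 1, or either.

s1 = s0 NAND in2 must be 0, so both s0 = 1 and in2 = 1.
Every assignment with s1 = 0 has in2 = 1; there are 1 such assignment(s).
  in0=1, in1=1, in2=1

1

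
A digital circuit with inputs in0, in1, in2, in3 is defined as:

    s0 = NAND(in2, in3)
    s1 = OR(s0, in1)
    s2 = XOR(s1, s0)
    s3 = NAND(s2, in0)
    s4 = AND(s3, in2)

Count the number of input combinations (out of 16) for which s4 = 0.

9

s4 = AND(s3, in2) must be 0, so at least one of s3, in2 is 0.
Enumerating the 16 input combinations, 9 give s4 = 0 and 7 give s4 = 1.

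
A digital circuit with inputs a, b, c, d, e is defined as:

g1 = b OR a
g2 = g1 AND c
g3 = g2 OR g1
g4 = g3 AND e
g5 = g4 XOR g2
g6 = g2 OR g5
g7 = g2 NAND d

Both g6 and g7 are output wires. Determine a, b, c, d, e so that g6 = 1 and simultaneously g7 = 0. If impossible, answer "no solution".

Check with a=1 b=0 c=1 d=1 e=1:
g1 = b OR a = 0 OR 1 = 1
g2 = g1 AND c = 1 AND 1 = 1
g3 = g2 OR g1 = 1 OR 1 = 1
g4 = g3 AND e = 1 AND 1 = 1
g5 = g4 XOR g2 = 1 XOR 1 = 0
g6 = g2 OR g5 = 1 OR 0 = 1
g7 = g2 NAND d = 1 NAND 1 = 0
So g6 = 1 and g7 = 0.

a=1 b=0 c=1 d=1 e=1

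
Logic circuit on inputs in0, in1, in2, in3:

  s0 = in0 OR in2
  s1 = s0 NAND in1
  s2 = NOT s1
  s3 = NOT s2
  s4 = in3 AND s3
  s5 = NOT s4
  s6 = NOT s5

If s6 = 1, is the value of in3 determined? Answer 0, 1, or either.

s6 = NOT s5 must be 1, so s5 = 0.
s5 = NOT s4 must be 0, so s4 = 1.
Every assignment with s6 = 1 has in3 = 1; there are 5 such assignment(s).

1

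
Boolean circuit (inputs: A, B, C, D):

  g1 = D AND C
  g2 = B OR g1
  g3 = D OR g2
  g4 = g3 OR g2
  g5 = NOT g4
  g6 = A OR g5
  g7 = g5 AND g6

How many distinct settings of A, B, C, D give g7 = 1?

g7 = g5 AND g6 must be 1, so both g5 = 1 and g6 = 1.
Satisfying assignments:
  A=0, B=0, C=0, D=0
  A=0, B=0, C=1, D=0
  A=1, B=0, C=0, D=0
  A=1, B=0, C=1, D=0

4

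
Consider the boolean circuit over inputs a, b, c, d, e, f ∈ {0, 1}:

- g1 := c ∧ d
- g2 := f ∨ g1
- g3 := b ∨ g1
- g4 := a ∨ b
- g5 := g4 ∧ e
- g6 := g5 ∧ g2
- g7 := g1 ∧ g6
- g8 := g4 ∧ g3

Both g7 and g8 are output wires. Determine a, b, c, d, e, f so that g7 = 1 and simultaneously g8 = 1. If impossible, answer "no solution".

Check with a=1, b=0, c=1, d=1, e=1, f=0:
g1 = c ∧ d = 1 ∧ 1 = 1
g2 = f ∨ g1 = 0 ∨ 1 = 1
g3 = b ∨ g1 = 0 ∨ 1 = 1
g4 = a ∨ b = 1 ∨ 0 = 1
g5 = g4 ∧ e = 1 ∧ 1 = 1
g6 = g5 ∧ g2 = 1 ∧ 1 = 1
g7 = g1 ∧ g6 = 1 ∧ 1 = 1
g8 = g4 ∧ g3 = 1 ∧ 1 = 1
So g7 = 1 and g8 = 1.

a=1, b=0, c=1, d=1, e=1, f=0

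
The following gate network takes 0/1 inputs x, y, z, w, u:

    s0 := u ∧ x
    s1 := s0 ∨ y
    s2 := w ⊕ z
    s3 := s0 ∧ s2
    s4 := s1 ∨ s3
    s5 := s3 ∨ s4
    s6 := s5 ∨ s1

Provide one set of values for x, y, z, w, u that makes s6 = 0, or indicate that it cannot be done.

x=0 y=0 z=0 w=1 u=0

s6 = s5 ∨ s1 must be 0, so both s5 = 0 and s1 = 0.
Check with x=0 y=0 z=0 w=1 u=0:
s0 = u ∧ x = 0 ∧ 0 = 0
s1 = s0 ∨ y = 0 ∨ 0 = 0
s2 = w ⊕ z = 1 ⊕ 0 = 1
s3 = s0 ∧ s2 = 0 ∧ 1 = 0
s4 = s1 ∨ s3 = 0 ∨ 0 = 0
s5 = s3 ∨ s4 = 0 ∨ 0 = 0
s6 = s5 ∨ s1 = 0 ∨ 0 = 0
So s6 = 0 as required.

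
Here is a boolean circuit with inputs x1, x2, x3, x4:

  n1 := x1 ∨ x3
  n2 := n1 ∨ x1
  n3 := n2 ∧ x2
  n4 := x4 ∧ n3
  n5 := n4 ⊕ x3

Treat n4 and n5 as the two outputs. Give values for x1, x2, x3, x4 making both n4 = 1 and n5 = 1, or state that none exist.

x1=1 x2=1 x3=0 x4=1

Check with x1=1 x2=1 x3=0 x4=1:
n1 = x1 ∨ x3 = 1 ∨ 0 = 1
n2 = n1 ∨ x1 = 1 ∨ 1 = 1
n3 = n2 ∧ x2 = 1 ∧ 1 = 1
n4 = x4 ∧ n3 = 1 ∧ 1 = 1
n5 = n4 ⊕ x3 = 1 ⊕ 0 = 1
So n4 = 1 and n5 = 1.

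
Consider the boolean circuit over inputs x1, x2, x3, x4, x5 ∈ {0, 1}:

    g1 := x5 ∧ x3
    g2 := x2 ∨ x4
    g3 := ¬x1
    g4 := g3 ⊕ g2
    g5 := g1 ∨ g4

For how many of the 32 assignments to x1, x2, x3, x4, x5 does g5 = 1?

20

g5 = g1 ∨ g4 must be 1, so at least one of g1, g4 is 1.
Enumerating the 32 input combinations, 20 give g5 = 1 and 12 give g5 = 0.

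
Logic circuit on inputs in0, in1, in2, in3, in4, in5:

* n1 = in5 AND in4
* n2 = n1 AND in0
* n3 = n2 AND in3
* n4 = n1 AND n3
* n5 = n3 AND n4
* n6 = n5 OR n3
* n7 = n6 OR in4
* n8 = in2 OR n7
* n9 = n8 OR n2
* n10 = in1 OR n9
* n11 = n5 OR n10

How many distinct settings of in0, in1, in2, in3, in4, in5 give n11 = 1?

n11 = n5 OR n10 must be 1, so at least one of n5, n10 is 1.
Enumerating the 64 input combinations, 56 give n11 = 1 and 8 give n11 = 0.

56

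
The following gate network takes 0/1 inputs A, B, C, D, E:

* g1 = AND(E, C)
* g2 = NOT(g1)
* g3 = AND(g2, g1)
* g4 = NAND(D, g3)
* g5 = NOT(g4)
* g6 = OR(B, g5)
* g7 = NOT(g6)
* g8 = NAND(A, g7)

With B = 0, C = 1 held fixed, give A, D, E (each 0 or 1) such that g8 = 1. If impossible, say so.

Check with B = 0, C = 1 and A=0, D=0, E=0:
g1 = AND(E, C) = AND(0, 1) = 0
g2 = NOT(g1) = NOT 0 = 1
g3 = AND(g2, g1) = AND(1, 0) = 0
g4 = NAND(D, g3) = NAND(0, 0) = 1
g5 = NOT(g4) = NOT 1 = 0
g6 = OR(B, g5) = OR(0, 0) = 0
g7 = NOT(g6) = NOT 0 = 1
g8 = NAND(A, g7) = NAND(0, 1) = 1
So g8 = 1.

A=0 D=0 E=0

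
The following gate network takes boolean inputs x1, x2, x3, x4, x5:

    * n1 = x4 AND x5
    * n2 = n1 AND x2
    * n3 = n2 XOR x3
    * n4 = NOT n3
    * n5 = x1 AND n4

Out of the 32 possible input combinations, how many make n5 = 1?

8

n5 = x1 AND n4 must be 1, so both x1 = 1 and n4 = 1.
n4 = NOT n3 must be 1, so n3 = 0.
n3 = n2 XOR x3 must be 0, so n2 and x3 are equal.
Enumerating the 32 input combinations, 8 give n5 = 1 and 24 give n5 = 0.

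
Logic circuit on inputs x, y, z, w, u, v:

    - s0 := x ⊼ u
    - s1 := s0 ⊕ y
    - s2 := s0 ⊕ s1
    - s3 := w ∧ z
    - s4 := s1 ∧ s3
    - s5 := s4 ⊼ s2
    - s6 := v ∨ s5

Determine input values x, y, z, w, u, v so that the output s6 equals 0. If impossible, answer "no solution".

s6 = v ∨ s5 must be 0, so both v = 0 and s5 = 0.
Check with x=1 y=1 z=1 w=1 u=1 v=0:
s0 = x ⊼ u = 1 ⊼ 1 = 0
s1 = s0 ⊕ y = 0 ⊕ 1 = 1
s2 = s0 ⊕ s1 = 0 ⊕ 1 = 1
s3 = w ∧ z = 1 ∧ 1 = 1
s4 = s1 ∧ s3 = 1 ∧ 1 = 1
s5 = s4 ⊼ s2 = 1 ⊼ 1 = 0
s6 = v ∨ s5 = 0 ∨ 0 = 0
So s6 = 0 as required.

x=1 y=1 z=1 w=1 u=1 v=0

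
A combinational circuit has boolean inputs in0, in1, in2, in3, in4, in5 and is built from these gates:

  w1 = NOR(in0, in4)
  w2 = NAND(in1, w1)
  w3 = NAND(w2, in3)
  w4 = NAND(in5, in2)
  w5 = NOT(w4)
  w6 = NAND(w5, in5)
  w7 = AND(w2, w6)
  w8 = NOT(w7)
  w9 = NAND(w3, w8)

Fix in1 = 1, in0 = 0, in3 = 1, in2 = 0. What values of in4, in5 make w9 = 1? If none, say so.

w9 = NAND(w3, w8) must be 1, so at least one of w3, w8 is 0.
Check with in1 = 1, in0 = 0, in3 = 1, in2 = 0 and in4=1, in5=1:
w1 = NOR(in0, in4) = NOR(0, 1) = 0
w2 = NAND(in1, w1) = NAND(1, 0) = 1
w3 = NAND(w2, in3) = NAND(1, 1) = 0
w4 = NAND(in5, in2) = NAND(1, 0) = 1
w5 = NOT(w4) = NOT 1 = 0
w6 = NAND(w5, in5) = NAND(0, 1) = 1
w7 = AND(w2, w6) = AND(1, 1) = 1
w8 = NOT(w7) = NOT 1 = 0
w9 = NAND(w3, w8) = NAND(0, 0) = 1
So w9 = 1.

in4=1, in5=1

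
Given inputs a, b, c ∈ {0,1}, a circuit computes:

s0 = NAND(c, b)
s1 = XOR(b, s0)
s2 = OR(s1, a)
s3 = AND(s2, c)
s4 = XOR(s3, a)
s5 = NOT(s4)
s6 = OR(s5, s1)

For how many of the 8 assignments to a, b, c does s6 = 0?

s6 = OR(s5, s1) must be 0, so both s5 = 0 and s1 = 0.
s5 = NOT(s4) must be 0, so s4 = 1.
s1 = XOR(b, s0) must be 0, so b and s0 are equal.
Satisfying assignments:
  a=1, b=1, c=0

1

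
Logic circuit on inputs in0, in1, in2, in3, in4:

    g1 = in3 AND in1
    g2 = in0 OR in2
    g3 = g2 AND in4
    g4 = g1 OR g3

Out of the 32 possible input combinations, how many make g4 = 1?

g4 = g1 OR g3 must be 1, so at least one of g1, g3 is 1.
Enumerating the 32 input combinations, 17 give g4 = 1 and 15 give g4 = 0.

17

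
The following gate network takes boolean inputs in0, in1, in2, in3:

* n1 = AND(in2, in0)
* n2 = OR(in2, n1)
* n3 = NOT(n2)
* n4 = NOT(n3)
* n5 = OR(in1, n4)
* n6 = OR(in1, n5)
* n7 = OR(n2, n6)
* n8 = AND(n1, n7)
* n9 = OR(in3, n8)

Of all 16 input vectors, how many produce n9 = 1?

n9 = OR(in3, n8) must be 1, so at least one of in3, n8 is 1.
Enumerating the 16 input combinations, 10 give n9 = 1 and 6 give n9 = 0.

10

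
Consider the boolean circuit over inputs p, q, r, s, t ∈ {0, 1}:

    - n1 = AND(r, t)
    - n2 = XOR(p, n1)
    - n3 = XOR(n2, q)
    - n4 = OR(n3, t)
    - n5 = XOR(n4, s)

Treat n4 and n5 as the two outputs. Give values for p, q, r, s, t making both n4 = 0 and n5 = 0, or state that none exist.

Check with p=1 q=1 r=1 s=0 t=0:
n1 = AND(r, t) = AND(1, 0) = 0
n2 = XOR(p, n1) = XOR(1, 0) = 1
n3 = XOR(n2, q) = XOR(1, 1) = 0
n4 = OR(n3, t) = OR(0, 0) = 0
n5 = XOR(n4, s) = XOR(0, 0) = 0
So n4 = 0 and n5 = 0.

p=1 q=1 r=1 s=0 t=0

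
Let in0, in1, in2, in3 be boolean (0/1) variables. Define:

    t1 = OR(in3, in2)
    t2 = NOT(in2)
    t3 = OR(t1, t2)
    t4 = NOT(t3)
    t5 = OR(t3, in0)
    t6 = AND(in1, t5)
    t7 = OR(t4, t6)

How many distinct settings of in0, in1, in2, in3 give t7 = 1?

8

t7 = OR(t4, t6) must be 1, so at least one of t4, t6 is 1.
Enumerating the 16 input combinations, 8 give t7 = 1 and 8 give t7 = 0.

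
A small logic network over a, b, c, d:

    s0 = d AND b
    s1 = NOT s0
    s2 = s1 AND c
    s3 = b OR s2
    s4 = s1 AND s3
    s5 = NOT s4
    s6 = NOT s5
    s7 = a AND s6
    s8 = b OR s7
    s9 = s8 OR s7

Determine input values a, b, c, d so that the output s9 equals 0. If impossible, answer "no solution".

s9 = s8 OR s7 must be 0, so both s8 = 0 and s7 = 0.
s8 = b OR s7 must be 0, so both b = 0 and s7 = 0.
Check with a=1, b=0, c=0, d=1:
s0 = d AND b = 1 AND 0 = 0
s1 = NOT s0 = NOT 0 = 1
s2 = s1 AND c = 1 AND 0 = 0
s3 = b OR s2 = 0 OR 0 = 0
s4 = s1 AND s3 = 1 AND 0 = 0
s5 = NOT s4 = NOT 0 = 1
s6 = NOT s5 = NOT 1 = 0
s7 = a AND s6 = 1 AND 0 = 0
s8 = b OR s7 = 0 OR 0 = 0
s9 = s8 OR s7 = 0 OR 0 = 0
So s9 = 0 as required.

a=1, b=0, c=0, d=1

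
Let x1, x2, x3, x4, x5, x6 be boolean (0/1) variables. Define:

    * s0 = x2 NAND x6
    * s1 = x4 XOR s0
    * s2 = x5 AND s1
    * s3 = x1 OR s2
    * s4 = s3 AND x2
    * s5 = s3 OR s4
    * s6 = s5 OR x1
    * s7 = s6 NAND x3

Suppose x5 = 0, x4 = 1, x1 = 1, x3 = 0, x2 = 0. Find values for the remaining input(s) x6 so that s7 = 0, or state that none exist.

With x5 = 0, x4 = 1, x1 = 1, x3 = 0, x2 = 0 fixed, none of the 2 settings of x6 give s7 = 0.
For example, with x6=1:
s0 = x2 NAND x6 = 0 NAND 1 = 1
s1 = x4 XOR s0 = 1 XOR 1 = 0
s2 = x5 AND s1 = 0 AND 0 = 0
s3 = x1 OR s2 = 1 OR 0 = 1
s4 = s3 AND x2 = 1 AND 0 = 0
s5 = s3 OR s4 = 1 OR 0 = 1
s6 = s5 OR x1 = 1 OR 1 = 1
s7 = s6 NAND x3 = 1 NAND 0 = 1
giving s7 = 1 ≠ 0.

no solution exists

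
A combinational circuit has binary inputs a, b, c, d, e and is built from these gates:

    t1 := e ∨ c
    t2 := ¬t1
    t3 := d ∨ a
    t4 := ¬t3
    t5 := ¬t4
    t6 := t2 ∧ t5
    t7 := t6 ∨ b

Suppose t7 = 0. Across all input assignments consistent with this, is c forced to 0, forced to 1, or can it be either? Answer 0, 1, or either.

Both values of c occur among assignments with t7 = 0:
  c=0: a=0, b=0, c=0, d=0, e=0
  c=1: a=0, b=0, c=1, d=0, e=0

either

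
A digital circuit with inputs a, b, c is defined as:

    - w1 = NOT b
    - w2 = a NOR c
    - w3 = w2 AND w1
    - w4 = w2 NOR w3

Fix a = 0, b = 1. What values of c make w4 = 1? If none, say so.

w4 = w2 NOR w3 must be 1, so both w2 = 0 and w3 = 0.
w2 = a NOR c must be 0, so at least one of a, c is 1.
Check with a = 0, b = 1 and c=1:
w1 = NOT b = NOT 1 = 0
w2 = a NOR c = 0 NOR 1 = 0
w3 = w2 AND w1 = 0 AND 0 = 0
w4 = w2 NOR w3 = 0 NOR 0 = 1
So w4 = 1.

c=1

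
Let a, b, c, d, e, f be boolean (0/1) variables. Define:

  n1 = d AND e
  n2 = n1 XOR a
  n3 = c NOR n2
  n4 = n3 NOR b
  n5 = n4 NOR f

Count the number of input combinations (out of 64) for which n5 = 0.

n5 = n4 NOR f must be 0, so at least one of n4, f is 1.
Enumerating the 64 input combinations, 44 give n5 = 0 and 20 give n5 = 1.

44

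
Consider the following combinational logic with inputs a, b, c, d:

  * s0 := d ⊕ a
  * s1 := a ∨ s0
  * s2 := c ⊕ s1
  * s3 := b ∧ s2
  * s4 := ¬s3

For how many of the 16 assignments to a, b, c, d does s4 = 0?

s4 = ¬s3 must be 0, so s3 = 1.
Satisfying assignments:
  a=0, b=1, c=0, d=1
  a=0, b=1, c=1, d=0
  a=1, b=1, c=0, d=0
  a=1, b=1, c=0, d=1

4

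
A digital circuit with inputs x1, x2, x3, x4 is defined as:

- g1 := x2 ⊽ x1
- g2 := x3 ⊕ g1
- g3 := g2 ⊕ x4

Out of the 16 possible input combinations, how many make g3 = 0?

g3 = g2 ⊕ x4 must be 0, so g2 and x4 are equal.
Enumerating the 16 input combinations, 8 give g3 = 0 and 8 give g3 = 1.

8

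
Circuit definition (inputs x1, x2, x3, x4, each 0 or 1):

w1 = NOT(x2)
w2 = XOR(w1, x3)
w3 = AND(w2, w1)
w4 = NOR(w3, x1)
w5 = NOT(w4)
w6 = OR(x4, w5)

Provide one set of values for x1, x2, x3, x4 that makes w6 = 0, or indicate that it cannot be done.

w6 = OR(x4, w5) must be 0, so both x4 = 0 and w5 = 0.
w5 = NOT(w4) must be 0, so w4 = 1.
w4 = NOR(w3, x1) must be 1, so both w3 = 0 and x1 = 0.
Check with x1=0, x2=1, x3=1, x4=0:
w1 = NOT(x2) = NOT 1 = 0
w2 = XOR(w1, x3) = XOR(0, 1) = 1
w3 = AND(w2, w1) = AND(1, 0) = 0
w4 = NOR(w3, x1) = NOR(0, 0) = 1
w5 = NOT(w4) = NOT 1 = 0
w6 = OR(x4, w5) = OR(0, 0) = 0
So w6 = 0 as required.

x1=0, x2=1, x3=1, x4=0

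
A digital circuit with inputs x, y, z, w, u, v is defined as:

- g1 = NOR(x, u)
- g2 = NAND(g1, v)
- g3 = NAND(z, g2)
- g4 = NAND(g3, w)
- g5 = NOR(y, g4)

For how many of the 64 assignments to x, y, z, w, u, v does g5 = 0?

g5 = NOR(y, g4) must be 0, so at least one of y, g4 is 1.
Enumerating the 64 input combinations, 55 give g5 = 0 and 9 give g5 = 1.

55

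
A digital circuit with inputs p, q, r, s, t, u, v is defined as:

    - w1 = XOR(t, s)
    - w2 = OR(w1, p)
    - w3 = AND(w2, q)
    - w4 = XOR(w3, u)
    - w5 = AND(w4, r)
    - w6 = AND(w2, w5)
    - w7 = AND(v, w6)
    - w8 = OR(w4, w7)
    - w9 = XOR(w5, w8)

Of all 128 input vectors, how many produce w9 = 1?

w9 = XOR(w5, w8) must be 1, so w5 and w8 differ.
Enumerating the 128 input combinations, 32 give w9 = 1 and 96 give w9 = 0.

32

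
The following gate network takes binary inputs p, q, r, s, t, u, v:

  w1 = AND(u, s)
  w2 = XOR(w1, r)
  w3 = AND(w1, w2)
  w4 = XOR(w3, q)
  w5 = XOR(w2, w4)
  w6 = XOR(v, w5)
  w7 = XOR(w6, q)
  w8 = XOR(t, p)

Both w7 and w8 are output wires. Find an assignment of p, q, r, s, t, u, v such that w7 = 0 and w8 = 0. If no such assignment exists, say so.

Check with p=0, q=0, r=0, s=0, t=0, u=0, v=0:
w1 = AND(u, s) = AND(0, 0) = 0
w2 = XOR(w1, r) = XOR(0, 0) = 0
w3 = AND(w1, w2) = AND(0, 0) = 0
w4 = XOR(w3, q) = XOR(0, 0) = 0
w5 = XOR(w2, w4) = XOR(0, 0) = 0
w6 = XOR(v, w5) = XOR(0, 0) = 0
w7 = XOR(w6, q) = XOR(0, 0) = 0
w8 = XOR(t, p) = XOR(0, 0) = 0
So w7 = 0 and w8 = 0.

p=0, q=0, r=0, s=0, t=0, u=0, v=0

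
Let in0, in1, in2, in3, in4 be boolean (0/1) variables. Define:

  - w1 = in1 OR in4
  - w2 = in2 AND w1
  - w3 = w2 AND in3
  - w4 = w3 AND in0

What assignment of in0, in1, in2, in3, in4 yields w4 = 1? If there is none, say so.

w4 = w3 AND in0 must be 1, so both w3 = 1 and in0 = 1.
w3 = w2 AND in3 must be 1, so both w2 = 1 and in3 = 1.
Check with in0=1, in1=1, in2=1, in3=1, in4=0:
w1 = in1 OR in4 = 1 OR 0 = 1
w2 = in2 AND w1 = 1 AND 1 = 1
w3 = w2 AND in3 = 1 AND 1 = 1
w4 = w3 AND in0 = 1 AND 1 = 1
So w4 = 1 as required.

in0=1, in1=1, in2=1, in3=1, in4=0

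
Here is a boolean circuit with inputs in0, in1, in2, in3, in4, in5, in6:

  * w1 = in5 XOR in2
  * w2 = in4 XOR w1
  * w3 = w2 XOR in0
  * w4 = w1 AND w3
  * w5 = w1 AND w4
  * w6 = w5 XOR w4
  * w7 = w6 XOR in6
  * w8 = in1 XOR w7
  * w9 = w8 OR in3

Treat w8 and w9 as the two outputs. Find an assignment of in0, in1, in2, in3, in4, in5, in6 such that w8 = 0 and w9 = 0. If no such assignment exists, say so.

in0=1 in1=0 in2=1 in3=0 in4=1 in5=1 in6=0

Check with in0=1 in1=0 in2=1 in3=0 in4=1 in5=1 in6=0:
w1 = in5 XOR in2 = 1 XOR 1 = 0
w2 = in4 XOR w1 = 1 XOR 0 = 1
w3 = w2 XOR in0 = 1 XOR 1 = 0
w4 = w1 AND w3 = 0 AND 0 = 0
w5 = w1 AND w4 = 0 AND 0 = 0
w6 = w5 XOR w4 = 0 XOR 0 = 0
w7 = w6 XOR in6 = 0 XOR 0 = 0
w8 = in1 XOR w7 = 0 XOR 0 = 0
w9 = w8 OR in3 = 0 OR 0 = 0
So w8 = 0 and w9 = 0.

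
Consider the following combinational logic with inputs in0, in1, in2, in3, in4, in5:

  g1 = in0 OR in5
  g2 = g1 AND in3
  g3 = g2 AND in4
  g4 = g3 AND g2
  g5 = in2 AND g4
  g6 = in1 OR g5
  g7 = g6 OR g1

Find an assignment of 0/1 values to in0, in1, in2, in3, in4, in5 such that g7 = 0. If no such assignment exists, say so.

in0=0, in1=0, in2=0, in3=1, in4=1, in5=0

Check with in0=0, in1=0, in2=0, in3=1, in4=1, in5=0:
g1 = in0 OR in5 = 0 OR 0 = 0
g2 = g1 AND in3 = 0 AND 1 = 0
g3 = g2 AND in4 = 0 AND 1 = 0
g4 = g3 AND g2 = 0 AND 0 = 0
g5 = in2 AND g4 = 0 AND 0 = 0
g6 = in1 OR g5 = 0 OR 0 = 0
g7 = g6 OR g1 = 0 OR 0 = 0
So g7 = 0 as required.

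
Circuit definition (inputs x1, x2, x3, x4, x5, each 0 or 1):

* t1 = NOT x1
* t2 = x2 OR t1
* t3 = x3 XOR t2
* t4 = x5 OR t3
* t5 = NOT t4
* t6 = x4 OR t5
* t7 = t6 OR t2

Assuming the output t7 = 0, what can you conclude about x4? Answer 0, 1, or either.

0

t7 = t6 OR t2 must be 0, so both t6 = 0 and t2 = 0.
Every assignment with t7 = 0 has x4 = 0; there are 3 such assignment(s).
  x1=1, x2=0, x3=0, x4=0, x5=1
  x1=1, x2=0, x3=1, x4=0, x5=0
  x1=1, x2=0, x3=1, x4=0, x5=1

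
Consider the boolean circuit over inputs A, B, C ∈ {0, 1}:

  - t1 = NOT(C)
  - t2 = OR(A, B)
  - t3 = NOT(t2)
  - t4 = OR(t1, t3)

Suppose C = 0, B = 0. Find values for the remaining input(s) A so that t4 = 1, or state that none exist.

A=1

t4 = OR(t1, t3) must be 1, so at least one of t1, t3 is 1.
Check with C = 0, B = 0 and A=1:
t1 = NOT(C) = NOT 0 = 1
t2 = OR(A, B) = OR(1, 0) = 1
t3 = NOT(t2) = NOT 1 = 0
t4 = OR(t1, t3) = OR(1, 0) = 1
So t4 = 1.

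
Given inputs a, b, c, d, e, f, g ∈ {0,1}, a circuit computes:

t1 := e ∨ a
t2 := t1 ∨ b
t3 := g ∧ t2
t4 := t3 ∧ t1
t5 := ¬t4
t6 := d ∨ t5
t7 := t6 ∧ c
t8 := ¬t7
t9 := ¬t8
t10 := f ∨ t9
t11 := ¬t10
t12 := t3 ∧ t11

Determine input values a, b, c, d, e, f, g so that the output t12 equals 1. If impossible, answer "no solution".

a=1, b=1, c=0, d=0, e=1, f=0, g=1

t12 = t3 ∧ t11 must be 1, so both t3 = 1 and t11 = 1.
Check with a=1, b=1, c=0, d=0, e=1, f=0, g=1:
t1 = e ∨ a = 1 ∨ 1 = 1
t2 = t1 ∨ b = 1 ∨ 1 = 1
t3 = g ∧ t2 = 1 ∧ 1 = 1
t4 = t3 ∧ t1 = 1 ∧ 1 = 1
t5 = ¬t4 = ¬1 = 0
t6 = d ∨ t5 = 0 ∨ 0 = 0
t7 = t6 ∧ c = 0 ∧ 0 = 0
t8 = ¬t7 = ¬0 = 1
t9 = ¬t8 = ¬1 = 0
t10 = f ∨ t9 = 0 ∨ 0 = 0
t11 = ¬t10 = ¬0 = 1
t12 = t3 ∧ t11 = 1 ∧ 1 = 1
So t12 = 1 as required.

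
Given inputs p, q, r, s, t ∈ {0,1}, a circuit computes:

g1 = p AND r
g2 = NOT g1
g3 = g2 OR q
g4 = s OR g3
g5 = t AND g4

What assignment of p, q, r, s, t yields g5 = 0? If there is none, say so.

p=0, q=1, r=0, s=0, t=0

g5 = t AND g4 must be 0, so at least one of t, g4 is 0.
Check with p=0, q=1, r=0, s=0, t=0:
g1 = p AND r = 0 AND 0 = 0
g2 = NOT g1 = NOT 0 = 1
g3 = g2 OR q = 1 OR 1 = 1
g4 = s OR g3 = 0 OR 1 = 1
g5 = t AND g4 = 0 AND 1 = 0
So g5 = 0 as required.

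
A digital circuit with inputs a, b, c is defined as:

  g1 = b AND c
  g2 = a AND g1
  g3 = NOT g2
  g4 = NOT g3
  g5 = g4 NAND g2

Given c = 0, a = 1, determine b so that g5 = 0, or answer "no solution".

With c = 0, a = 1 fixed, none of the 2 settings of b give g5 = 0.
For example, with b=1:
g1 = b AND c = 1 AND 0 = 0
g2 = a AND g1 = 1 AND 0 = 0
g3 = NOT g2 = NOT 0 = 1
g4 = NOT g3 = NOT 1 = 0
g5 = g4 NAND g2 = 0 NAND 0 = 1
giving g5 = 1 ≠ 0.

no solution exists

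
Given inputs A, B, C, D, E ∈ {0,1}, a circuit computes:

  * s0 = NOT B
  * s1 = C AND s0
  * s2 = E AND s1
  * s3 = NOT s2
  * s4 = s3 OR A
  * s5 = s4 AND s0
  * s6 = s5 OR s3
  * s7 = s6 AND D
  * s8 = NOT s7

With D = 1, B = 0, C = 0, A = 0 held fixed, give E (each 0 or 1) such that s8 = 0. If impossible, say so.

s8 = NOT s7 must be 0, so s7 = 1.
Check with D = 1, B = 0, C = 0, A = 0 and E=0:
s0 = NOT B = NOT 0 = 1
s1 = C AND s0 = 0 AND 1 = 0
s2 = E AND s1 = 0 AND 0 = 0
s3 = NOT s2 = NOT 0 = 1
s4 = s3 OR A = 1 OR 0 = 1
s5 = s4 AND s0 = 1 AND 1 = 1
s6 = s5 OR s3 = 1 OR 1 = 1
s7 = s6 AND D = 1 AND 1 = 1
s8 = NOT s7 = NOT 1 = 0
So s8 = 0.

E=0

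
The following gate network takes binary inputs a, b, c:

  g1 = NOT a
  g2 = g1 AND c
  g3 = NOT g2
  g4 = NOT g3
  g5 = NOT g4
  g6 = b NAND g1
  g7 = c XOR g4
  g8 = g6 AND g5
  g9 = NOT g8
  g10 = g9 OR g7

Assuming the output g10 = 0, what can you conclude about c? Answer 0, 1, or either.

g10 = g9 OR g7 must be 0, so both g9 = 0 and g7 = 0.
Every assignment with g10 = 0 has c = 0; there are 3 such assignment(s).
  a=0, b=0, c=0
  a=1, b=0, c=0
  a=1, b=1, c=0

0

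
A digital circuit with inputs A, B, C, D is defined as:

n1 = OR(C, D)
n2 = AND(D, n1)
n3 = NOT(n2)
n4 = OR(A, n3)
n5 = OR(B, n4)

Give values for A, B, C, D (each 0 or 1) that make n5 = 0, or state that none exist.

A=0, B=0, C=0, D=1

n5 = OR(B, n4) must be 0, so both B = 0 and n4 = 0.
n4 = OR(A, n3) must be 0, so both A = 0 and n3 = 0.
n3 = NOT(n2) must be 0, so n2 = 1.
Check with A=0, B=0, C=0, D=1:
n1 = OR(C, D) = OR(0, 1) = 1
n2 = AND(D, n1) = AND(1, 1) = 1
n3 = NOT(n2) = NOT 1 = 0
n4 = OR(A, n3) = OR(0, 0) = 0
n5 = OR(B, n4) = OR(0, 0) = 0
So n5 = 0 as required.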